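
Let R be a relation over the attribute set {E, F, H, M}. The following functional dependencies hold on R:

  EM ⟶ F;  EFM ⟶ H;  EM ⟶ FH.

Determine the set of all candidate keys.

EM

Attributes E, M never appear on any right-hand side, so every candidate key must contain {E, M}.
{E, M}⁺ = {E, F, H, M}, which is all of the schema, so {E, M} is the only candidate key.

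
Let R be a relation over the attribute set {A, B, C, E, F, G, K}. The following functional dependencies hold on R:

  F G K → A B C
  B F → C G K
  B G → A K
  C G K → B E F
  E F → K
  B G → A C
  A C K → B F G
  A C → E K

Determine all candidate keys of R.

AC, BF, BG, CGK, EFG, FGK

{A, C}⁺: AC→EK adds E, K; ACK→BFG adds B, F, G → {A, B, C, E, F, G, K}. Minimal: {C}⁺ = {C}; {A}⁺ = {A} — none reach the full schema.
{B, F}⁺: BF→CGK adds C, G, K; BG→AK adds A; CGK→BEF adds E → {A, B, C, E, F, G, K}. Minimal: {F}⁺ = {F}; {B}⁺ = {B} — none reach the full schema.
{B, G}⁺: BG→AK adds A, K; BG→AC adds C; ACK→BFG adds F; AC→EK adds E → {A, B, C, E, F, G, K}. Minimal: {G}⁺ = {G}; {B}⁺ = {B} — none reach the full schema.
{C, G, K}⁺: CGK→BEF adds B, E, F; BG→AC adds A → {A, B, C, E, F, G, K}. Minimal: {G, K}⁺ = {G, K}; {C, K}⁺ = {C, K}; {C, G}⁺ = {C, G} — none reach the full schema.
{E, F, G}⁺: EF→K adds K; FGK→ABC adds A, B, C → {A, B, C, E, F, G, K}. Minimal: {F, G}⁺ = {F, G}; {E, G}⁺ = {E, G}; {E, F}⁺ = {E, F, K} — none reach the full schema.
{F, G, K}⁺: FGK→ABC adds A, B, C; CGK→BEF adds E → {A, B, C, E, F, G, K}. Minimal: {G, K}⁺ = {G, K}; {F, K}⁺ = {F, K}; {F, G}⁺ = {F, G} — none reach the full schema.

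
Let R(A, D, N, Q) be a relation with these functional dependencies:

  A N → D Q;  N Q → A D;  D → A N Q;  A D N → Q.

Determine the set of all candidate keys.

D; AN; NQ

{D}⁺: D→ANQ adds A, N, Q → {A, D, N, Q}.
{A, N}⁺: AN→DQ adds D, Q → {A, D, N, Q}.
{N, Q}⁺: NQ→AD adds A, D → {A, D, N, Q}.
Any other superkey contains one of these as a subset, so there are no further candidate keys.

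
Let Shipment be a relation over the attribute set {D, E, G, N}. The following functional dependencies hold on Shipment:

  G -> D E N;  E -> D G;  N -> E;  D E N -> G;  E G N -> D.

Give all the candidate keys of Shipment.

{E}⁺: E→DG adds D, G; G→DEN adds N → {D, E, G, N}.
{G}⁺: G→DEN adds D, E, N → {D, E, G, N}.
{N}⁺: N→E adds E; E→DG adds D, G → {D, E, G, N}.
Any other superkey contains one of these as a subset, so there are no further candidate keys.

{E}; {G}; {N}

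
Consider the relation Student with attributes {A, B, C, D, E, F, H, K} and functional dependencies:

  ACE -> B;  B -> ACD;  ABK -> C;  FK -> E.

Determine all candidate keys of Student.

Attributes F, H, K never appear on any right-hand side, so every candidate key must contain {F, H, K}.
{F, H, K}⁺ = {E, F, H, K}, which is not all of the schema, so we must add further attributes.
{B, F, H, K}⁺: B→ACD adds A, C, D; FK→E adds E → {A, B, C, D, E, F, H, K}. Minimal: {F, H, K}⁺ = {E, F, H, K}; {B, H, K}⁺ = {A, B, C, D, H, K}; {B, F, K}⁺ = {A, B, C, D, E, F, K}; … — none reach the full schema.
{A, C, F, H, K}⁺: FK→E adds E; ACE→B adds B; B→ACD adds D → {A, B, C, D, E, F, H, K}. Minimal: {C, F, H, K}⁺ = {C, E, F, H, K}; {A, F, H, K}⁺ = {A, E, F, H, K}; {A, C, H, K}⁺ = {A, C, H, K}; … — none reach the full schema.
Any other superkey contains one of these as a subset, so there are no further candidate keys.

{B, F, H, K}, {A, C, F, H, K}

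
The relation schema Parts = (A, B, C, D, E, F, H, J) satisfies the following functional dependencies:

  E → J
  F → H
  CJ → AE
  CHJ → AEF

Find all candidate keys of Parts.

Attributes B, C, D never appear on any right-hand side, so every candidate key must contain {B, C, D}.
{B, C, D}⁺ = {B, C, D}, which is not all of the schema, so we must add further attributes.
{B, C, D, E, F}⁺: E→J adds J; F→H adds H; CJ→AE adds A → {A, B, C, D, E, F, H, J}. Minimal: {C, D, E, F}⁺ = {A, C, D, E, F, H, J}; {B, D, E, F}⁺ = {B, D, E, F, H, J}; {B, C, E, F}⁺ = {A, B, C, E, F, H, J}; … — none reach the full schema.
{B, C, D, E, H}⁺: E→J adds J; CJ→AE adds A; CHJ→AEF adds F → {A, B, C, D, E, F, H, J}. Minimal: {C, D, E, H}⁺ = {A, C, D, E, F, H, J}; {B, D, E, H}⁺ = {B, D, E, H, J}; {B, C, E, H}⁺ = {A, B, C, E, F, H, J}; … — none reach the full schema.
{B, C, D, F, J}⁺: F→H adds H; CJ→AE adds A, E → {A, B, C, D, E, F, H, J}. Minimal: {C, D, F, J}⁺ = {A, C, D, E, F, H, J}; {B, D, F, J}⁺ = {B, D, F, H, J}; {B, C, F, J}⁺ = {A, B, C, E, F, H, J}; … — none reach the full schema.
{B, C, D, H, J}⁺: CJ→AE adds A, E; CHJ→AEF adds F → {A, B, C, D, E, F, H, J}. Minimal: {C, D, H, J}⁺ = {A, C, D, E, F, H, J}; {B, D, H, J}⁺ = {B, D, H, J}; {B, C, H, J}⁺ = {A, B, C, E, F, H, J}; … — none reach the full schema.
Any other superkey contains one of these as a subset, so there are no further candidate keys.

{B, C, D, E, F}, {B, C, D, E, H}, {B, C, D, F, J}, {B, C, D, H, J}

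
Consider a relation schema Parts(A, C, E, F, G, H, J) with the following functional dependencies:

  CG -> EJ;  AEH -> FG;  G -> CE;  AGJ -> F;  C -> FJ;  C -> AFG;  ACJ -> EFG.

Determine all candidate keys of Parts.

(C, H), (G, H), (A, E, H)

Attribute H never appears on the right-hand side of any dependency, so H must belong to every candidate key.
{H}⁺ = {H}, which is not all of the schema, so we must add further attributes.
{C, H}⁺: C→FJ adds F, J; C→AFG adds A, G; ACJ→EFG adds E → {A, C, E, F, G, H, J}. Minimal: {H}⁺ = {H}; {C}⁺ = {A, C, E, F, G, J} — none reach the full schema.
{G, H}⁺: G→CE adds C, E; C→FJ adds F, J; C→AFG adds A → {A, C, E, F, G, H, J}. Minimal: {H}⁺ = {H}; {G}⁺ = {A, C, E, F, G, J} — none reach the full schema.
{A, E, H}⁺: AEH→FG adds F, G; G→CE adds C; C→FJ adds J → {A, C, E, F, G, H, J}. Minimal: {E, H}⁺ = {E, H}; {A, H}⁺ = {A, H}; {A, E}⁺ = {A, E} — none reach the full schema.
Any other superkey contains one of these as a subset, so there are no further candidate keys.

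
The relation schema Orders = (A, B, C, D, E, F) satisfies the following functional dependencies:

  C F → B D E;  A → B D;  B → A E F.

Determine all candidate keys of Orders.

Attribute C never appears on the right-hand side of any dependency, so C must belong to every candidate key.
{C}⁺ = {C}, which is not all of the schema, so we must add further attributes.
{A, C}⁺: A→BD adds B, D; B→AEF adds E, F → {A, B, C, D, E, F}. Minimal: {C}⁺ = {C}; {A}⁺ = {A, B, D, E, F} — none reach the full schema.
{B, C}⁺: B→AEF adds A, E, F; CF→BDE adds D → {A, B, C, D, E, F}. Minimal: {C}⁺ = {C}; {B}⁺ = {A, B, D, E, F} — none reach the full schema.
{C, F}⁺: CF→BDE adds B, D, E; B→AEF adds A → {A, B, C, D, E, F}. Minimal: {F}⁺ = {F}; {C}⁺ = {C} — none reach the full schema.

{A, C}, {B, C}, {C, F}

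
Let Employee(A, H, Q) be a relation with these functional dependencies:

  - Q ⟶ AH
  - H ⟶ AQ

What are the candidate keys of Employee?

{H}, {Q}

{H}⁺: H→AQ adds A, Q → {A, H, Q}.
{Q}⁺: Q→AH adds A, H → {A, H, Q}.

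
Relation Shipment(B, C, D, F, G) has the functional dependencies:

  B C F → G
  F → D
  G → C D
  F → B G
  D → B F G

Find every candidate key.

{D}⁺: D→BFG adds B, F, G; G→CD adds C → {B, C, D, F, G}.
{F}⁺: F→D adds D; F→BG adds B, G; G→CD adds C → {B, C, D, F, G}.
{G}⁺: G→CD adds C, D; D→BFG adds B, F → {B, C, D, F, G}.
Any other superkey contains one of these as a subset, so there are no further candidate keys.

{D}, {F}, {G}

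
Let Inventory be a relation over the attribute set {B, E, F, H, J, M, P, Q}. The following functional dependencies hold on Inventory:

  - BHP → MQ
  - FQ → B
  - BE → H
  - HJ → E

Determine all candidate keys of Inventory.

{B, E, F, J, P}⁺: BE→H adds H; BHP→MQ adds M, Q → {B, E, F, H, J, M, P, Q}. Minimal: {E, F, J, P}⁺ = {E, F, J, P}; {B, F, J, P}⁺ = {B, F, J, P}; {B, E, J, P}⁺ = {B, E, H, J, M, P, Q}; … — none reach the full schema.
{B, F, H, J, P}⁺: BHP→MQ adds M, Q; HJ→E adds E → {B, E, F, H, J, M, P, Q}. Minimal: {F, H, J, P}⁺ = {E, F, H, J, P}; {B, H, J, P}⁺ = {B, E, H, J, M, P, Q}; {B, F, J, P}⁺ = {B, F, J, P}; … — none reach the full schema.
{E, F, J, P, Q}⁺: FQ→B adds B; BE→H adds H; BHP→MQ adds M → {B, E, F, H, J, M, P, Q}. Minimal: {F, J, P, Q}⁺ = {B, F, J, P, Q}; {E, J, P, Q}⁺ = {E, J, P, Q}; {E, F, P, Q}⁺ = {B, E, F, H, M, P, Q}; … — none reach the full schema.
{F, H, J, P, Q}⁺: FQ→B adds B; HJ→E adds E; BHP→MQ adds M → {B, E, F, H, J, M, P, Q}. Minimal: {H, J, P, Q}⁺ = {E, H, J, P, Q}; {F, J, P, Q}⁺ = {B, F, J, P, Q}; {F, H, P, Q}⁺ = {B, F, H, M, P, Q}; … — none reach the full schema.

BEFJP, BFHJP, EFJPQ, FHJPQ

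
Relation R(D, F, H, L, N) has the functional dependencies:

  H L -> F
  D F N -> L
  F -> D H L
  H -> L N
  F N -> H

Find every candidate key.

{F}⁺: F→DHL adds D, H, L; H→LN adds N → {D, F, H, L, N}.
{H}⁺: H→LN adds L, N; HL→F adds F; F→DHL adds D → {D, F, H, L, N}.

F; H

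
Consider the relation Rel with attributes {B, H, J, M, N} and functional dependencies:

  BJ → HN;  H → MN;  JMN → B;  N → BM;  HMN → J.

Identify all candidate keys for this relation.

H; BJ; JN

{H}⁺: H→MN adds M, N; N→BM adds B; HMN→J adds J → {B, H, J, M, N}.
{B, J}⁺: BJ→HN adds H, N; H→MN adds M → {B, H, J, M, N}. Minimal: {J}⁺ = {J}; {B}⁺ = {B} — none reach the full schema.
{J, N}⁺: N→BM adds B, M; BJ→HN adds H → {B, H, J, M, N}. Minimal: {N}⁺ = {B, M, N}; {J}⁺ = {J} — none reach the full schema.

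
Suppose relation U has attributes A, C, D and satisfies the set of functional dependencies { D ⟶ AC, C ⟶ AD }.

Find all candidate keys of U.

{C}⁺: C→AD adds A, D → {A, C, D}.
{D}⁺: D→AC adds A, C → {A, C, D}.
Any other superkey contains one of these as a subset, so there are no further candidate keys.

C; D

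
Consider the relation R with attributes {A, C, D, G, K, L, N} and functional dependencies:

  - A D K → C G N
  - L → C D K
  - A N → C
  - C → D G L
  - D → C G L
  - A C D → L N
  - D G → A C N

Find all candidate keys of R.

{C}; {D}; {L}; {A, N}

{C}⁺: C→DGL adds D, G, L; DG→ACN adds A, N; L→CDK adds K → {A, C, D, G, K, L, N}.
{D}⁺: D→CGL adds C, G, L; DG→ACN adds A, N; L→CDK adds K → {A, C, D, G, K, L, N}.
{L}⁺: L→CDK adds C, D, K; C→DGL adds G; DG→ACN adds A, N → {A, C, D, G, K, L, N}.
{A, N}⁺: AN→C adds C; C→DGL adds D, G, L; L→CDK adds K → {A, C, D, G, K, L, N}. Minimal: {N}⁺ = {N}; {A}⁺ = {A} — none reach the full schema.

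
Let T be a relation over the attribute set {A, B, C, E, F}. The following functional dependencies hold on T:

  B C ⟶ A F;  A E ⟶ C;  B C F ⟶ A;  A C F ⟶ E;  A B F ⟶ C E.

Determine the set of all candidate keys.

{B, C}, {A, B, E}, {A, B, F}

Attribute B never appears on the right-hand side of any dependency, so B must belong to every candidate key.
{B}⁺ = {B}, which is not all of the schema, so we must add further attributes.
{B, C}⁺: BC→AF adds A, F; ACF→E adds E → {A, B, C, E, F}. Minimal: {C}⁺ = {C}; {B}⁺ = {B} — none reach the full schema.
{A, B, E}⁺: AE→C adds C; BC→AF adds F → {A, B, C, E, F}. Minimal: {B, E}⁺ = {B, E}; {A, E}⁺ = {A, C, E}; {A, B}⁺ = {A, B} — none reach the full schema.
{A, B, F}⁺: ABF→CE adds C, E → {A, B, C, E, F}. Minimal: {B, F}⁺ = {B, F}; {A, F}⁺ = {A, F}; {A, B}⁺ = {A, B} — none reach the full schema.
Any other superkey contains one of these as a subset, so there are no further candidate keys.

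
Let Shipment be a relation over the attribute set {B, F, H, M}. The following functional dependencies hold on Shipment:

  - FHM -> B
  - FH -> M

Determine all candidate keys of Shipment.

Attributes F, H never appear on any right-hand side, so every candidate key must contain {F, H}.
{F, H}⁺ = {B, F, H, M}, which is all of the schema, so {F, H} is the only candidate key.

{F, H}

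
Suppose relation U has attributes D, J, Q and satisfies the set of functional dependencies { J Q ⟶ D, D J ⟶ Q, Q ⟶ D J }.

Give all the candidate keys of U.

{Q}⁺: Q→DJ adds D, J → {D, J, Q}.
{D, J}⁺: DJ→Q adds Q → {D, J, Q}. Minimal: {J}⁺ = {J}; {D}⁺ = {D} — none reach the full schema.
Any other superkey contains one of these as a subset, so there are no further candidate keys.

Q; DJ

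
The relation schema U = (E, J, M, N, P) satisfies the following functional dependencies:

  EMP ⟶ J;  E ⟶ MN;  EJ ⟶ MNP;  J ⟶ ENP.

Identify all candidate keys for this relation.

(J), (E, P)

{J}⁺: J→ENP adds E, N, P; E→MN adds M → {E, J, M, N, P}.
{E, P}⁺: E→MN adds M, N; EMP→J adds J → {E, J, M, N, P}.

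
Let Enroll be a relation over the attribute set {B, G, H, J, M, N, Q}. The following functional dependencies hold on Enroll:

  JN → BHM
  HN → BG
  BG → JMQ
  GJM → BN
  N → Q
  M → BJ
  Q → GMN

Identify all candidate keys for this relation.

(N); (Q); (B, G); (G, M)

{N}⁺: N→Q adds Q; Q→GMN adds G, M; M→BJ adds B, J; JN→BHM adds H → {B, G, H, J, M, N, Q}.
{Q}⁺: Q→GMN adds G, M, N; M→BJ adds B, J; JN→BHM adds H → {B, G, H, J, M, N, Q}.
{B, G}⁺: BG→JMQ adds J, M, Q; GJM→BN adds N; JN→BHM adds H → {B, G, H, J, M, N, Q}. Minimal: {G}⁺ = {G}; {B}⁺ = {B} — none reach the full schema.
{G, M}⁺: M→BJ adds B, J; BG→JMQ adds Q; GJM→BN adds N; JN→BHM adds H → {B, G, H, J, M, N, Q}. Minimal: {M}⁺ = {B, J, M}; {G}⁺ = {G} — none reach the full schema.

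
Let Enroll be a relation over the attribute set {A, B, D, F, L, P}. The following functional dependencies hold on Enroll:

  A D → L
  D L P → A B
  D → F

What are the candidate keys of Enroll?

(A, D, P); (D, L, P)

Attributes D, P never appear on any right-hand side, so every candidate key must contain {D, P}.
{D, P}⁺ = {D, F, P}, which is not all of the schema, so we must add further attributes.
{A, D, P}⁺: AD→L adds L; DLP→AB adds B; D→F adds F → {A, B, D, F, L, P}. Minimal: {D, P}⁺ = {D, F, P}; {A, P}⁺ = {A, P}; {A, D}⁺ = {A, D, F, L} — none reach the full schema.
{D, L, P}⁺: DLP→AB adds A, B; D→F adds F → {A, B, D, F, L, P}. Minimal: {L, P}⁺ = {L, P}; {D, P}⁺ = {D, F, P}; {D, L}⁺ = {D, F, L} — none reach the full schema.
Any other superkey contains one of these as a subset, so there are no further candidate keys.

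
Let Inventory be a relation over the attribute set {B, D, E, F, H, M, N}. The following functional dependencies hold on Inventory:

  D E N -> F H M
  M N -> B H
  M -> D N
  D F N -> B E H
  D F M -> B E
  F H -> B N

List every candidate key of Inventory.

{E, M}⁺: M→DN adds D, N; DEN→FHM adds F, H; MN→BH adds B → {B, D, E, F, H, M, N}.
{F, M}⁺: M→DN adds D, N; DFN→BEH adds B, E, H → {B, D, E, F, H, M, N}.
{D, E, N}⁺: DEN→FHM adds F, H, M; MN→BH adds B → {B, D, E, F, H, M, N}.
{D, F, H}⁺: FH→BN adds B, N; DFN→BEH adds E; DEN→FHM adds M → {B, D, E, F, H, M, N}.
{D, F, N}⁺: DFN→BEH adds B, E, H; DEN→FHM adds M → {B, D, E, F, H, M, N}.

EM, FM, DEN, DFH, DFN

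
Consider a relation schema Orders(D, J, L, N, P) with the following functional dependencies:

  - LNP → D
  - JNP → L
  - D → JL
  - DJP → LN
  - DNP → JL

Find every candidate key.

DP, JNP, LNP

Attribute P never appears on the right-hand side of any dependency, so P must belong to every candidate key.
{P}⁺ = {P}, which is not all of the schema, so we must add further attributes.
{D, P}⁺: D→JL adds J, L; DJP→LN adds N → {D, J, L, N, P}.
{J, N, P}⁺: JNP→L adds L; LNP→D adds D → {D, J, L, N, P}.
{L, N, P}⁺: LNP→D adds D; D→JL adds J → {D, J, L, N, P}.
Any other superkey contains one of these as a subset, so there are no further candidate keys.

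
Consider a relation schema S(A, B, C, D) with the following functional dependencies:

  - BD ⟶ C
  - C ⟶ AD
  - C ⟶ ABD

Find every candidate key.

C, BD

{C}⁺: C→AD adds A, D; C→ABD adds B → {A, B, C, D}.
{B, D}⁺: BD→C adds C; C→AD adds A → {A, B, C, D}.
Any other superkey contains one of these as a subset, so there are no further candidate keys.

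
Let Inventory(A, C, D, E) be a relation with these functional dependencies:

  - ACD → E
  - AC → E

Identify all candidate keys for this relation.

(A, C, D)

{A, C, D}⁺: ACD→E adds E → {A, C, D, E}. Minimal: {C, D}⁺ = {C, D}; {A, D}⁺ = {A, D}; {A, C}⁺ = {A, C, E} — none reach the full schema.
No other minimal superkey exists.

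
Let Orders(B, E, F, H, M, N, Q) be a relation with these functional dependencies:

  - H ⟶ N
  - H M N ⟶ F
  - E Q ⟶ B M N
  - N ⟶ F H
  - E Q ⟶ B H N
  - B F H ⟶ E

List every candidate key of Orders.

EQ; BHQ; BNQ

{E, Q}⁺: EQ→BMN adds B, M, N; N→FH adds F, H → {B, E, F, H, M, N, Q}.
{B, H, Q}⁺: H→N adds N; N→FH adds F; BFH→E adds E; EQ→BMN adds M → {B, E, F, H, M, N, Q}.
{B, N, Q}⁺: N→FH adds F, H; BFH→E adds E; EQ→BMN adds M → {B, E, F, H, M, N, Q}.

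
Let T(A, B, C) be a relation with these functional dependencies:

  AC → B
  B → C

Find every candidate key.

Attribute A never appears on the right-hand side of any dependency, so A must belong to every candidate key.
{A}⁺ = {A}, which is not all of the schema, so we must add further attributes.
{A, B}⁺: B→C adds C → {A, B, C}.
{A, C}⁺: AC→B adds B → {A, B, C}.
Any other superkey contains one of these as a subset, so there are no further candidate keys.

AB; AC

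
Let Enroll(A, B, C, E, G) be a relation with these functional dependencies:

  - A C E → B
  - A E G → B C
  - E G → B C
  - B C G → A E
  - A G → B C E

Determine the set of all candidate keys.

{A, G}; {E, G}; {B, C, G}

{A, G}⁺: AG→BCE adds B, C, E → {A, B, C, E, G}. Minimal: {G}⁺ = {G}; {A}⁺ = {A} — none reach the full schema.
{E, G}⁺: EG→BC adds B, C; BCG→AE adds A → {A, B, C, E, G}. Minimal: {G}⁺ = {G}; {E}⁺ = {E} — none reach the full schema.
{B, C, G}⁺: BCG→AE adds A, E → {A, B, C, E, G}. Minimal: {C, G}⁺ = {C, G}; {B, G}⁺ = {B, G}; {B, C}⁺ = {B, C} — none reach the full schema.
Any other superkey contains one of these as a subset, so there are no further candidate keys.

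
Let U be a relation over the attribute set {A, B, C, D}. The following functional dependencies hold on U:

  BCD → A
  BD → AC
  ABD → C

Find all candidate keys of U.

Attributes B, D never appear on any right-hand side, so every candidate key must contain {B, D}.
{B, D}⁺ = {A, B, C, D}, which is all of the schema, so {B, D} is the only candidate key.

(B, D)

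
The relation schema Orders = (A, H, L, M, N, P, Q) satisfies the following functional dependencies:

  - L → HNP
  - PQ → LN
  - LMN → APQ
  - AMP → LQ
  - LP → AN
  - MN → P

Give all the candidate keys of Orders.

Attribute M never appears on the right-hand side of any dependency, so M must belong to every candidate key.
{M}⁺ = {M}, which is not all of the schema, so we must add further attributes.
{L, M}⁺: L→HNP adds H, N, P; LMN→APQ adds A, Q → {A, H, L, M, N, P, Q}. Minimal: {M}⁺ = {M}; {L}⁺ = {A, H, L, N, P} — none reach the full schema.
{A, M, N}⁺: MN→P adds P; AMP→LQ adds L, Q; L→HNP adds H → {A, H, L, M, N, P, Q}. Minimal: {M, N}⁺ = {M, N, P}; {A, N}⁺ = {A, N}; {A, M}⁺ = {A, M} — none reach the full schema.
{A, M, P}⁺: AMP→LQ adds L, Q; LP→AN adds N; L→HNP adds H → {A, H, L, M, N, P, Q}. Minimal: {M, P}⁺ = {M, P}; {A, P}⁺ = {A, P}; {A, M}⁺ = {A, M} — none reach the full schema.
{M, N, Q}⁺: MN→P adds P; PQ→LN adds L; LMN→APQ adds A; L→HNP adds H → {A, H, L, M, N, P, Q}. Minimal: {N, Q}⁺ = {N, Q}; {M, Q}⁺ = {M, Q}; {M, N}⁺ = {M, N, P} — none reach the full schema.
{M, P, Q}⁺: PQ→LN adds L, N; LMN→APQ adds A; L→HNP adds H → {A, H, L, M, N, P, Q}. Minimal: {P, Q}⁺ = {A, H, L, N, P, Q}; {M, Q}⁺ = {M, Q}; {M, P}⁺ = {M, P} — none reach the full schema.

{L, M}, {A, M, N}, {A, M, P}, {M, N, Q}, {M, P, Q}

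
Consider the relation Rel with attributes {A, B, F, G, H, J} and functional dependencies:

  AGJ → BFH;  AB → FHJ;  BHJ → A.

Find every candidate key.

{A, B, G}; {A, G, J}; {B, G, H, J}

{A, B, G}⁺: AB→FHJ adds F, H, J → {A, B, F, G, H, J}. Minimal: {B, G}⁺ = {B, G}; {A, G}⁺ = {A, G}; {A, B}⁺ = {A, B, F, H, J} — none reach the full schema.
{A, G, J}⁺: AGJ→BFH adds B, F, H → {A, B, F, G, H, J}. Minimal: {G, J}⁺ = {G, J}; {A, J}⁺ = {A, J}; {A, G}⁺ = {A, G} — none reach the full schema.
{B, G, H, J}⁺: BHJ→A adds A; AGJ→BFH adds F → {A, B, F, G, H, J}. Minimal: {G, H, J}⁺ = {G, H, J}; {B, H, J}⁺ = {A, B, F, H, J}; {B, G, J}⁺ = {B, G, J}; … — none reach the full schema.
Any other superkey contains one of these as a subset, so there are no further candidate keys.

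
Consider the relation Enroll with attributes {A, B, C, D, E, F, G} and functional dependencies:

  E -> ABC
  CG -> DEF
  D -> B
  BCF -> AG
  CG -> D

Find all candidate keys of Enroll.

(C, G), (E, F), (E, G), (B, C, F), (C, D, F)

{C, G}⁺: CG→DEF adds D, E, F; D→B adds B; BCF→AG adds A → {A, B, C, D, E, F, G}. Minimal: {G}⁺ = {G}; {C}⁺ = {C} — none reach the full schema.
{E, F}⁺: E→ABC adds A, B, C; BCF→AG adds G; CG→D adds D → {A, B, C, D, E, F, G}. Minimal: {F}⁺ = {F}; {E}⁺ = {A, B, C, E} — none reach the full schema.
{E, G}⁺: E→ABC adds A, B, C; CG→DEF adds D, F → {A, B, C, D, E, F, G}. Minimal: {G}⁺ = {G}; {E}⁺ = {A, B, C, E} — none reach the full schema.
{B, C, F}⁺: BCF→AG adds A, G; CG→D adds D; CG→DEF adds E → {A, B, C, D, E, F, G}. Minimal: {C, F}⁺ = {C, F}; {B, F}⁺ = {B, F}; {B, C}⁺ = {B, C} — none reach the full schema.
{C, D, F}⁺: D→B adds B; BCF→AG adds A, G; CG→DEF adds E → {A, B, C, D, E, F, G}. Minimal: {D, F}⁺ = {B, D, F}; {C, F}⁺ = {C, F}; {C, D}⁺ = {B, C, D} — none reach the full schema.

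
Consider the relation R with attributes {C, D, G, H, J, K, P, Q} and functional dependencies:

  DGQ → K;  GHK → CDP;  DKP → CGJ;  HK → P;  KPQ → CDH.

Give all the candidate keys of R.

Attribute Q never appears on the right-hand side of any dependency, so Q must belong to every candidate key.
{Q}⁺ = {Q}, which is not all of the schema, so we must add further attributes.
{H, K, Q}⁺: HK→P adds P; KPQ→CDH adds C, D; DKP→CGJ adds G, J → {C, D, G, H, J, K, P, Q}.
{K, P, Q}⁺: KPQ→CDH adds C, D, H; DKP→CGJ adds G, J → {C, D, G, H, J, K, P, Q}.
{D, G, H, Q}⁺: DGQ→K adds K; GHK→CDP adds C, P; DKP→CGJ adds J → {C, D, G, H, J, K, P, Q}.
{D, G, P, Q}⁺: DGQ→K adds K; DKP→CGJ adds C, J; KPQ→CDH adds H → {C, D, G, H, J, K, P, Q}.
Any other superkey contains one of these as a subset, so there are no further candidate keys.

HKQ, KPQ, DGHQ, DGPQ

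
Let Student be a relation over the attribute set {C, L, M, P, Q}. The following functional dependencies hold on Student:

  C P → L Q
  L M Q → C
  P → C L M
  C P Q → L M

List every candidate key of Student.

(P)

Attribute P never appears on the right-hand side of any dependency, so P must belong to every candidate key.
{P}⁺ = {C, L, M, P, Q}, which is all of the schema, so {P} is the only candidate key.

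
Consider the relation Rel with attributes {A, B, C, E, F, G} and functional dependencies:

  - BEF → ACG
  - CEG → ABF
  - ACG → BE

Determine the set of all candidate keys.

{A, C, G}; {B, E, F}; {C, E, G}

{A, C, G}⁺: ACG→BE adds B, E; CEG→ABF adds F → {A, B, C, E, F, G}.
{B, E, F}⁺: BEF→ACG adds A, C, G → {A, B, C, E, F, G}.
{C, E, G}⁺: CEG→ABF adds A, B, F → {A, B, C, E, F, G}.
Any other superkey contains one of these as a subset, so there are no further candidate keys.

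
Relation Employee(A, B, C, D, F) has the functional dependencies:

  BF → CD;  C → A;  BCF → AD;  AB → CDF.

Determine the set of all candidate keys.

(A, B), (B, C), (B, F)

Attribute B never appears on the right-hand side of any dependency, so B must belong to every candidate key.
{B}⁺ = {B}, which is not all of the schema, so we must add further attributes.
{A, B}⁺: AB→CDF adds C, D, F → {A, B, C, D, F}. Minimal: {B}⁺ = {B}; {A}⁺ = {A} — none reach the full schema.
{B, C}⁺: C→A adds A; AB→CDF adds D, F → {A, B, C, D, F}. Minimal: {C}⁺ = {A, C}; {B}⁺ = {B} — none reach the full schema.
{B, F}⁺: BF→CD adds C, D; C→A adds A → {A, B, C, D, F}. Minimal: {F}⁺ = {F}; {B}⁺ = {B} — none reach the full schema.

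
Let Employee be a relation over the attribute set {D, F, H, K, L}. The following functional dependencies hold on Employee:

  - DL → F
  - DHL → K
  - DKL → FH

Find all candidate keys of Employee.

{D, H, L}⁺: DL→F adds F; DHL→K adds K → {D, F, H, K, L}. Minimal: {H, L}⁺ = {H, L}; {D, L}⁺ = {D, F, L}; {D, H}⁺ = {D, H} — none reach the full schema.
{D, K, L}⁺: DL→F adds F; DKL→FH adds H → {D, F, H, K, L}. Minimal: {K, L}⁺ = {K, L}; {D, L}⁺ = {D, F, L}; {D, K}⁺ = {D, K} — none reach the full schema.

{D, H, L}; {D, K, L}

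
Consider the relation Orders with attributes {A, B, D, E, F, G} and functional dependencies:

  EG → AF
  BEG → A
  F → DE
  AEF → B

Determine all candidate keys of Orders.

{E, G}; {F, G}

Attribute G never appears on the right-hand side of any dependency, so G must belong to every candidate key.
{G}⁺ = {G}, which is not all of the schema, so we must add further attributes.
{E, G}⁺: EG→AF adds A, F; F→DE adds D; AEF→B adds B → {A, B, D, E, F, G}.
{F, G}⁺: F→DE adds D, E; EG→AF adds A; AEF→B adds B → {A, B, D, E, F, G}.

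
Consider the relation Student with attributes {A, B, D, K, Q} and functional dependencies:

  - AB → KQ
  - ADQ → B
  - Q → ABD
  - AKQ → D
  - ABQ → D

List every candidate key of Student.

{Q}, {A, B}

{Q}⁺: Q→ABD adds A, B, D; AB→KQ adds K → {A, B, D, K, Q}.
{A, B}⁺: AB→KQ adds K, Q; Q→ABD adds D → {A, B, D, K, Q}. Minimal: {B}⁺ = {B}; {A}⁺ = {A} — none reach the full schema.
Any other superkey contains one of these as a subset, so there are no further candidate keys.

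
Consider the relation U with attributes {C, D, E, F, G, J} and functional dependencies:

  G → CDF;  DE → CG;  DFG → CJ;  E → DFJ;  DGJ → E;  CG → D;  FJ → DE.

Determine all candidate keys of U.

{E}, {G}, {F, J}

{E}⁺: E→DFJ adds D, F, J; DE→CG adds C, G → {C, D, E, F, G, J}.
{G}⁺: G→CDF adds C, D, F; DFG→CJ adds J; DGJ→E adds E → {C, D, E, F, G, J}.
{F, J}⁺: FJ→DE adds D, E; DE→CG adds C, G → {C, D, E, F, G, J}. Minimal: {J}⁺ = {J}; {F}⁺ = {F} — none reach the full schema.
Any other superkey contains one of these as a subset, so there are no further candidate keys.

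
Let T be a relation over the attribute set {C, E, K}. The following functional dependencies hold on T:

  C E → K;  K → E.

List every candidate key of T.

{C, E}⁺: CE→K adds K → {C, E, K}. Minimal: {E}⁺ = {E}; {C}⁺ = {C} — none reach the full schema.
{C, K}⁺: K→E adds E → {C, E, K}. Minimal: {K}⁺ = {E, K}; {C}⁺ = {C} — none reach the full schema.
Any other superkey contains one of these as a subset, so there are no further candidate keys.

{C, E}, {C, K}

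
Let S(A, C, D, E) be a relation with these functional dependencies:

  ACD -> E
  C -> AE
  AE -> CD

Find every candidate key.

(C); (A, E)

{C}⁺: C→AE adds A, E; AE→CD adds D → {A, C, D, E}.
{A, E}⁺: AE→CD adds C, D → {A, C, D, E}. Minimal: {E}⁺ = {E}; {A}⁺ = {A} — none reach the full schema.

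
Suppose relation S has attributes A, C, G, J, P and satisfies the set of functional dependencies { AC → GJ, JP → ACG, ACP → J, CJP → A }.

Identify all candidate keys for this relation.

Attribute P never appears on the right-hand side of any dependency, so P must belong to every candidate key.
{P}⁺ = {P}, which is not all of the schema, so we must add further attributes.
{J, P}⁺: JP→ACG adds A, C, G → {A, C, G, J, P}.
{A, C, P}⁺: AC→GJ adds G, J → {A, C, G, J, P}.
Any other superkey contains one of these as a subset, so there are no further candidate keys.

{J, P}; {A, C, P}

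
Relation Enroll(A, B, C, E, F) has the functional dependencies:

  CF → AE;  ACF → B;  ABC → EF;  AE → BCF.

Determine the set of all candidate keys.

(A, E), (C, F), (A, B, C)

{A, E}⁺: AE→BCF adds B, C, F → {A, B, C, E, F}. Minimal: {E}⁺ = {E}; {A}⁺ = {A} — none reach the full schema.
{C, F}⁺: CF→AE adds A, E; ACF→B adds B → {A, B, C, E, F}. Minimal: {F}⁺ = {F}; {C}⁺ = {C} — none reach the full schema.
{A, B, C}⁺: ABC→EF adds E, F → {A, B, C, E, F}. Minimal: {B, C}⁺ = {B, C}; {A, C}⁺ = {A, C}; {A, B}⁺ = {A, B} — none reach the full schema.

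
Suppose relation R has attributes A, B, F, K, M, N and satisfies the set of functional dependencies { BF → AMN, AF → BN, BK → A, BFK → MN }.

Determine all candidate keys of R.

{A, F, K}⁺: AF→BN adds B, N; BFK→MN adds M → {A, B, F, K, M, N}. Minimal: {F, K}⁺ = {F, K}; {A, K}⁺ = {A, K}; {A, F}⁺ = {A, B, F, M, N} — none reach the full schema.
{B, F, K}⁺: BF→AMN adds A, M, N → {A, B, F, K, M, N}. Minimal: {F, K}⁺ = {F, K}; {B, K}⁺ = {A, B, K}; {B, F}⁺ = {A, B, F, M, N} — none reach the full schema.
Any other superkey contains one of these as a subset, so there are no further candidate keys.

{A, F, K}; {B, F, K}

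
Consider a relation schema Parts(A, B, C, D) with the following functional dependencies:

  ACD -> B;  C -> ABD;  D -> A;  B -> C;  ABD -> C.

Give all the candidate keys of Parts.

{B}, {C}

{B}⁺: B→C adds C; C→ABD adds A, D → {A, B, C, D}.
{C}⁺: C→ABD adds A, B, D → {A, B, C, D}.
Any other superkey contains one of these as a subset, so there are no further candidate keys.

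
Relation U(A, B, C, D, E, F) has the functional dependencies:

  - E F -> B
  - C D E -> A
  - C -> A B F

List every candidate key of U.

Attributes C, D, E never appear on any right-hand side, so every candidate key must contain {C, D, E}.
{C, D, E}⁺ = {A, B, C, D, E, F}, which is all of the schema, so {C, D, E} is the only candidate key.

CDE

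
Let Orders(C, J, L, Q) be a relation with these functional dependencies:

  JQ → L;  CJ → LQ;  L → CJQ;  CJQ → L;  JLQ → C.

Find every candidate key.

{L}⁺: L→CJQ adds C, J, Q → {C, J, L, Q}.
{C, J}⁺: CJ→LQ adds L, Q → {C, J, L, Q}. Minimal: {J}⁺ = {J}; {C}⁺ = {C} — none reach the full schema.
{J, Q}⁺: JQ→L adds L; L→CJQ adds C → {C, J, L, Q}. Minimal: {Q}⁺ = {Q}; {J}⁺ = {J} — none reach the full schema.
Any other superkey contains one of these as a subset, so there are no further candidate keys.

{L}; {C, J}; {J, Q}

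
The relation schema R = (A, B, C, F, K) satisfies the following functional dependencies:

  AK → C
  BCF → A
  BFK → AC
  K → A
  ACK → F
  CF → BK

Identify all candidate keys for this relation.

{K}⁺: K→A adds A; AK→C adds C; ACK→F adds F; CF→BK adds B → {A, B, C, F, K}.
{C, F}⁺: CF→BK adds B, K; BCF→A adds A → {A, B, C, F, K}. Minimal: {F}⁺ = {F}; {C}⁺ = {C} — none reach the full schema.
Any other superkey contains one of these as a subset, so there are no further candidate keys.

(K), (C, F)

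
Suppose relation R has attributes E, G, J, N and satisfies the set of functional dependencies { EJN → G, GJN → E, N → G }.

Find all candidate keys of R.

Attributes J, N never appear on any right-hand side, so every candidate key must contain {J, N}.
{J, N}⁺ = {E, G, J, N}, which is all of the schema, so {J, N} is the only candidate key.

(J, N)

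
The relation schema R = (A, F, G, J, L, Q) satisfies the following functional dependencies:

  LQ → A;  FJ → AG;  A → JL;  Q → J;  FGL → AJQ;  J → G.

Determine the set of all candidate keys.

(A, F), (F, J), (F, Q), (F, G, L)

{A, F}⁺: A→JL adds J, L; J→G adds G; FGL→AJQ adds Q → {A, F, G, J, L, Q}.
{F, J}⁺: FJ→AG adds A, G; A→JL adds L; FGL→AJQ adds Q → {A, F, G, J, L, Q}.
{F, Q}⁺: Q→J adds J; J→G adds G; FJ→AG adds A; A→JL adds L → {A, F, G, J, L, Q}.
{F, G, L}⁺: FGL→AJQ adds A, J, Q → {A, F, G, J, L, Q}.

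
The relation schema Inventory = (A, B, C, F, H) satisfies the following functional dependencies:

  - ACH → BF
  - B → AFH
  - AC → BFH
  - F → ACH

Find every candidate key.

{B}; {F}; {A, C}

{B}⁺: B→AFH adds A, F, H; F→ACH adds C → {A, B, C, F, H}.
{F}⁺: F→ACH adds A, C, H; ACH→BF adds B → {A, B, C, F, H}.
{A, C}⁺: AC→BFH adds B, F, H → {A, B, C, F, H}. Minimal: {C}⁺ = {C}; {A}⁺ = {A} — none reach the full schema.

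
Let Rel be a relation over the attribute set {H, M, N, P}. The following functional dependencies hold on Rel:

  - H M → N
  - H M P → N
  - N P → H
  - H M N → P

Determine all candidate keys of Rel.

{H, M}⁺: HM→N adds N; HMN→P adds P → {H, M, N, P}. Minimal: {M}⁺ = {M}; {H}⁺ = {H} — none reach the full schema.
{M, N, P}⁺: NP→H adds H → {H, M, N, P}. Minimal: {N, P}⁺ = {H, N, P}; {M, P}⁺ = {M, P}; {M, N}⁺ = {M, N} — none reach the full schema.
Any other superkey contains one of these as a subset, so there are no further candidate keys.

HM, MNP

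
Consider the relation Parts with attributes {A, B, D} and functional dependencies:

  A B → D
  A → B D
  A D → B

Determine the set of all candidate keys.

{A}

Attribute A never appears on the right-hand side of any dependency, so A must belong to every candidate key.
{A}⁺ = {A, B, D}, which is all of the schema, so {A} is the only candidate key.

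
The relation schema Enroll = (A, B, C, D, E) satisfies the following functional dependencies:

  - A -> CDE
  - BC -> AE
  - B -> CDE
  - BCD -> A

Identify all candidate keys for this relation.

{B}

Attribute B never appears on the right-hand side of any dependency, so B must belong to every candidate key.
{B}⁺ = {A, B, C, D, E}, which is all of the schema, so {B} is the only candidate key.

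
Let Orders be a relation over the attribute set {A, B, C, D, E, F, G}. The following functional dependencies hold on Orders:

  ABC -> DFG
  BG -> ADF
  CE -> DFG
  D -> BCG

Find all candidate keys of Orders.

(C, E); (D, E); (B, E, G)

{C, E}⁺: CE→DFG adds D, F, G; D→BCG adds B; BG→ADF adds A → {A, B, C, D, E, F, G}. Minimal: {E}⁺ = {E}; {C}⁺ = {C} — none reach the full schema.
{D, E}⁺: D→BCG adds B, C, G; BG→ADF adds A, F → {A, B, C, D, E, F, G}. Minimal: {E}⁺ = {E}; {D}⁺ = {A, B, C, D, F, G} — none reach the full schema.
{B, E, G}⁺: BG→ADF adds A, D, F; D→BCG adds C → {A, B, C, D, E, F, G}. Minimal: {E, G}⁺ = {E, G}; {B, G}⁺ = {A, B, C, D, F, G}; {B, E}⁺ = {B, E} — none reach the full schema.
Any other superkey contains one of these as a subset, so there are no further candidate keys.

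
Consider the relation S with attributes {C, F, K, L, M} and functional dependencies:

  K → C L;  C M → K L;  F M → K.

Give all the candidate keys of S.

{F, M}

Attributes F, M never appear on any right-hand side, so every candidate key must contain {F, M}.
{F, M}⁺ = {C, F, K, L, M}, which is all of the schema, so {F, M} is the only candidate key.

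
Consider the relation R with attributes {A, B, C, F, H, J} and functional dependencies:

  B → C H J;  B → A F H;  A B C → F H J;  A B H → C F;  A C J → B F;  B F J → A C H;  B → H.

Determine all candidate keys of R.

(B), (A, C, J)

{B}⁺: B→CHJ adds C, H, J; B→AFH adds A, F → {A, B, C, F, H, J}.
{A, C, J}⁺: ACJ→BF adds B, F; BFJ→ACH adds H → {A, B, C, F, H, J}.
Any other superkey contains one of these as a subset, so there are no further candidate keys.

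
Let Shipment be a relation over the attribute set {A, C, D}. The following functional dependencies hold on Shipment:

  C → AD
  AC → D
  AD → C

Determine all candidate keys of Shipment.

{C}⁺: C→AD adds A, D → {A, C, D}.
{A, D}⁺: AD→C adds C → {A, C, D}.

{C}, {A, D}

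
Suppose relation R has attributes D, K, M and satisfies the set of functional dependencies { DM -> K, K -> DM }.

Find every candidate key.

{K}⁺: K→DM adds D, M → {D, K, M}.
{D, M}⁺: DM→K adds K → {D, K, M}.

{K}, {D, M}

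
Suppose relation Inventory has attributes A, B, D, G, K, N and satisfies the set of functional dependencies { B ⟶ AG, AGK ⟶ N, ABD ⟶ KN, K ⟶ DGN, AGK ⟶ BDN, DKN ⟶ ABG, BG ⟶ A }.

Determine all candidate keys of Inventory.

K, BD

{K}⁺: K→DGN adds D, G, N; DKN→ABG adds A, B → {A, B, D, G, K, N}.
{B, D}⁺: B→AG adds A, G; ABD→KN adds K, N → {A, B, D, G, K, N}. Minimal: {D}⁺ = {D}; {B}⁺ = {A, B, G} — none reach the full schema.
Any other superkey contains one of these as a subset, so there are no further candidate keys.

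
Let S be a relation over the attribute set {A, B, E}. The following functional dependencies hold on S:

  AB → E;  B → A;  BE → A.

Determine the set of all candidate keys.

{B}

Attribute B never appears on the right-hand side of any dependency, so B must belong to every candidate key.
{B}⁺ = {A, B, E}, which is all of the schema, so {B} is the only candidate key.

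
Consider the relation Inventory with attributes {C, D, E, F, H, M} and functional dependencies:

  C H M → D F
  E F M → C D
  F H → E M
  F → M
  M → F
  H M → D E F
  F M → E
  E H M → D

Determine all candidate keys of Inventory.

FH; HM

Attribute H never appears on the right-hand side of any dependency, so H must belong to every candidate key.
{H}⁺ = {H}, which is not all of the schema, so we must add further attributes.
{F, H}⁺: FH→EM adds E, M; HM→DEF adds D; EFM→CD adds C → {C, D, E, F, H, M}.
{H, M}⁺: M→F adds F; HM→DEF adds D, E; EFM→CD adds C → {C, D, E, F, H, M}.
Any other superkey contains one of these as a subset, so there are no further candidate keys.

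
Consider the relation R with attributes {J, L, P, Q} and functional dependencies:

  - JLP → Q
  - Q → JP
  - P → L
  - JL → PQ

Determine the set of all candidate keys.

{Q}, {J, L}, {J, P}

{Q}⁺: Q→JP adds J, P; P→L adds L → {J, L, P, Q}.
{J, L}⁺: JL→PQ adds P, Q → {J, L, P, Q}. Minimal: {L}⁺ = {L}; {J}⁺ = {J} — none reach the full schema.
{J, P}⁺: P→L adds L; JL→PQ adds Q → {J, L, P, Q}. Minimal: {P}⁺ = {L, P}; {J}⁺ = {J} — none reach the full schema.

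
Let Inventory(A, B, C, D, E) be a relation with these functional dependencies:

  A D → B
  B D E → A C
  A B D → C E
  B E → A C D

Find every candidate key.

{A, D}, {B, E}

{A, D}⁺: AD→B adds B; ABD→CE adds C, E → {A, B, C, D, E}. Minimal: {D}⁺ = {D}; {A}⁺ = {A} — none reach the full schema.
{B, E}⁺: BE→ACD adds A, C, D → {A, B, C, D, E}. Minimal: {E}⁺ = {E}; {B}⁺ = {B} — none reach the full schema.
Any other superkey contains one of these as a subset, so there are no further candidate keys.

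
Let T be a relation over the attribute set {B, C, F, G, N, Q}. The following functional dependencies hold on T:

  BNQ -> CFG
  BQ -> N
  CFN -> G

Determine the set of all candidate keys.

Attributes B, Q never appear on any right-hand side, so every candidate key must contain {B, Q}.
{B, Q}⁺ = {B, C, F, G, N, Q}, which is all of the schema, so {B, Q} is the only candidate key.

BQ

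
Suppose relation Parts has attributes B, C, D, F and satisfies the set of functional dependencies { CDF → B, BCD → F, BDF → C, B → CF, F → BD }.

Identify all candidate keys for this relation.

{B}⁺: B→CF adds C, F; F→BD adds D → {B, C, D, F}.
{F}⁺: F→BD adds B, D; BDF→C adds C → {B, C, D, F}.
Any other superkey contains one of these as a subset, so there are no further candidate keys.

B; F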